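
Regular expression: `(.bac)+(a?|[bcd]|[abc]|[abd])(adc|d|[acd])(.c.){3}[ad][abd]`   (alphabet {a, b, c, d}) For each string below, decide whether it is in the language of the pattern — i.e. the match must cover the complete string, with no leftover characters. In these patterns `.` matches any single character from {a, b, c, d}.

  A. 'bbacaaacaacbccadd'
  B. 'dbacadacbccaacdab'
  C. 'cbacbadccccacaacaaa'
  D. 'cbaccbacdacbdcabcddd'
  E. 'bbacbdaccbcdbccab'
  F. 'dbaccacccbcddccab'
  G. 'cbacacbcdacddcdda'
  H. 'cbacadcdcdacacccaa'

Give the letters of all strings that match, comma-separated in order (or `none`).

A → match
B → match
C → match
D → match
E → match
F → match
G → match
H → match

A, B, C, D, E, F, G, H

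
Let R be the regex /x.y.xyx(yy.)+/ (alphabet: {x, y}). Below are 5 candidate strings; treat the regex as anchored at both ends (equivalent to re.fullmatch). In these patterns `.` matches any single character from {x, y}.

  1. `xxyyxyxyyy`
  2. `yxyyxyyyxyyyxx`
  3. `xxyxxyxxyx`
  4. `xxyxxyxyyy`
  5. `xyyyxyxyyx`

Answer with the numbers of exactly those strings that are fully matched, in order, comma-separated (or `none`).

1 → match
2 → no match — must start with `x`
3 → no match
4 → match
5 → match

1, 4, 5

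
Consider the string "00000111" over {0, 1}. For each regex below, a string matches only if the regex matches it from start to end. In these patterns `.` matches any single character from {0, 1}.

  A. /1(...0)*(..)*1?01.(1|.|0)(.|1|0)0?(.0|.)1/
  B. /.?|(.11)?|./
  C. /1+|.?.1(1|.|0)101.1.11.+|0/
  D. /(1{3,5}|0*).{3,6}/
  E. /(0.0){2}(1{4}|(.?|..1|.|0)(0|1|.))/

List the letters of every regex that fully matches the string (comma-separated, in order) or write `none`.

A → no match — must start with "1"
B → no match
C → no match
D → match
E → no match

D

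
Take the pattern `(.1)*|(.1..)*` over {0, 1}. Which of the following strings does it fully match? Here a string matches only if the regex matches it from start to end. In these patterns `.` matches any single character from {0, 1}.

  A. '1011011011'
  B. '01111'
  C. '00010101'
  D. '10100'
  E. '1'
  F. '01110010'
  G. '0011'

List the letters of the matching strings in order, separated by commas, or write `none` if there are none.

A → no match
B → no match
C → no match
D → no match
E → no match
F → no match
G → no match

none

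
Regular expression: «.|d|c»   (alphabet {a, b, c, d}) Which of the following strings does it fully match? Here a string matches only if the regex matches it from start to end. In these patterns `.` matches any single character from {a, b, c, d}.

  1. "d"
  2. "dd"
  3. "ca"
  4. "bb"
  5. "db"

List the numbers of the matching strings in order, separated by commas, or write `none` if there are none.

1 → match
2 → no match
3 → no match
4 → no match
5 → no match

1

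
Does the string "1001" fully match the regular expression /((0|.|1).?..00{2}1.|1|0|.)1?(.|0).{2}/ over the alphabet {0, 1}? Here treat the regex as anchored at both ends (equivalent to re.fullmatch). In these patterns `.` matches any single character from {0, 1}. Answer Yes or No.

Yes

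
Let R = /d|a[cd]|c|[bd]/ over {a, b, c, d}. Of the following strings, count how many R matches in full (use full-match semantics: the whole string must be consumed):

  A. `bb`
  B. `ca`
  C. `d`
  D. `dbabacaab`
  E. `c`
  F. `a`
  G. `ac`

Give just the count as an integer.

3

A → no match
B → no match
C → match
D → no match
E → match
F → no match
G → match
Total matched: 3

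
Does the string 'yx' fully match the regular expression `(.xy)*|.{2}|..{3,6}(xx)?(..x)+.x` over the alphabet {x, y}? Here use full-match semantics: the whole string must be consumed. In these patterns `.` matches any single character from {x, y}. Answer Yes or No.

Yes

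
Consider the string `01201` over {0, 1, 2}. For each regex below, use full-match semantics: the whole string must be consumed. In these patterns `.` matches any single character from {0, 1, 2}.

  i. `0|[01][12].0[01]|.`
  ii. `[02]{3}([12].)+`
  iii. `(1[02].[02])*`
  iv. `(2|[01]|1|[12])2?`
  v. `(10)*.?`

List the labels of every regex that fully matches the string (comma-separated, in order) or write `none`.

i → match
ii → no match
iii → no match
iv → no match
v → no match

i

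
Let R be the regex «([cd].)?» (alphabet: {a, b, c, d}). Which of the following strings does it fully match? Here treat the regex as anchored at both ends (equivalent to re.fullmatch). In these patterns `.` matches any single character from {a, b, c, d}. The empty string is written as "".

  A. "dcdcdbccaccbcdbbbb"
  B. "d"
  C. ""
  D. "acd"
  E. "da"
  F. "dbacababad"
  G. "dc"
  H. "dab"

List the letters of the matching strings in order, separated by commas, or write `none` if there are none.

C, E, G

A → no match
B → no match
C → match
D → no match
E → match
F → no match
G → match
H → no match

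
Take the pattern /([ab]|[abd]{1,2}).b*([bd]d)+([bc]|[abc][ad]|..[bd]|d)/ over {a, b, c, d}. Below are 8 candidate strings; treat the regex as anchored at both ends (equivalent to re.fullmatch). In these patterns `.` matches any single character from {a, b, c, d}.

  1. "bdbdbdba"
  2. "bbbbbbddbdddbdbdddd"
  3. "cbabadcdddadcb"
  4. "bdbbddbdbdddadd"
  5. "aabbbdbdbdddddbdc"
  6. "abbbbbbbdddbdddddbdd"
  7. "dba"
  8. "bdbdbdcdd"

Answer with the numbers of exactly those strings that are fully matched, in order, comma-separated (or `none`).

1, 2, 4, 5, 6, 8

1 → match
2 → match
3 → no match
4 → match
5 → match
6 → match
7 → no match
8 → match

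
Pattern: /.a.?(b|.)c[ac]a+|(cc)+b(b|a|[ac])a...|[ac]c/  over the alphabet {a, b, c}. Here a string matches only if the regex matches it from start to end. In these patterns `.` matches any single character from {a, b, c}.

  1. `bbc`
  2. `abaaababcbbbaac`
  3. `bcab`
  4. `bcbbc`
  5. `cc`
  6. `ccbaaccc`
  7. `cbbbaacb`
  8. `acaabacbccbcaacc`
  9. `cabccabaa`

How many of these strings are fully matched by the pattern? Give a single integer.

2

1 → no match
2 → no match
3 → no match
4 → no match
5 → match
6 → match
7 → no match
8 → no match
9 → no match
Total matched: 2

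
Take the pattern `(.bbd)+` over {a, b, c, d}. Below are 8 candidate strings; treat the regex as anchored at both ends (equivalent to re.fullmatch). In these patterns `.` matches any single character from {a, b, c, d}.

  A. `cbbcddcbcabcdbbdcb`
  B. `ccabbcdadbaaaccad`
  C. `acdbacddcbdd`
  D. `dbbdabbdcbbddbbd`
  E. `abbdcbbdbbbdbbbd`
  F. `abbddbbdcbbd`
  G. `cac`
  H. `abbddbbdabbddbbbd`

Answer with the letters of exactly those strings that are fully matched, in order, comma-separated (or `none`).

D, E, F

A → no match — must end with `bbd`
B → no match — must end with `bbd`
C. `acdbacddcbdd` → no match — must end with `bbd`
D → match
E → match
F. `abbddbbdcbbd` → match
G. `cac` → no match — must end with `bbd`
H → no match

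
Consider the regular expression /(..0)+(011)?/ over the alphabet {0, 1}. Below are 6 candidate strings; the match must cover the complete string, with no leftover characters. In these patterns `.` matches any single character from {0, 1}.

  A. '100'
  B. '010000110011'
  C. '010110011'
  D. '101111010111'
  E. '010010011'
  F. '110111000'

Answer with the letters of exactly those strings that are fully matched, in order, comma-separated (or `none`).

A, B, C, E

A. '100' → match
B. '010000110011' → match
C. '010110011' → match
D. '101111010111' → no match
E. '010010011' → match
F. '110111000' → no match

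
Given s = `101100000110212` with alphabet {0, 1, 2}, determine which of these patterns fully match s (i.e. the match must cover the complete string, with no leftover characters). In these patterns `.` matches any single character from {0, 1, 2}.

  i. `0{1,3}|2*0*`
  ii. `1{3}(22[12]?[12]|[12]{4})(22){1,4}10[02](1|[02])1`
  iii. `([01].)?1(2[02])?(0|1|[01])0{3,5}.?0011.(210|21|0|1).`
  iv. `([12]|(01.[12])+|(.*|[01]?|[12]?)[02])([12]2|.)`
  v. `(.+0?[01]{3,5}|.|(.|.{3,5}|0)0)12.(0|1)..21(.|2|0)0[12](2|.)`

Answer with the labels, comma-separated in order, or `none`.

i → no match
ii → no match — must end with `1`
iii → match
iv → match
v → no match

iii, iv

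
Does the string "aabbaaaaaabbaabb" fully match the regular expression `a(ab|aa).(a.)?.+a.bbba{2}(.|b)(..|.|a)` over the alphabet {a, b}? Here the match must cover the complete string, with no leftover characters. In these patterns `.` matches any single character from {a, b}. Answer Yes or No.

No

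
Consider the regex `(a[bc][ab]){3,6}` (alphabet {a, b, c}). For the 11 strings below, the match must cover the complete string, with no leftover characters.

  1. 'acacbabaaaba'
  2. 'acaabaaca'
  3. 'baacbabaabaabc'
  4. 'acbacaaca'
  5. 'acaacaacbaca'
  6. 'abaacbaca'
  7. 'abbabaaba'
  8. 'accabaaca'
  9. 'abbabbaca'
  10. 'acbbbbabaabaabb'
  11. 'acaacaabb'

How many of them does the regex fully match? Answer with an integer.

7

1 → no match
2 → match
3 → no match — must start with 'a'
4 → match
5 → match
6 → match
7 → match
8 → no match
9 → match
10 → no match
11 → match
Total matched: 7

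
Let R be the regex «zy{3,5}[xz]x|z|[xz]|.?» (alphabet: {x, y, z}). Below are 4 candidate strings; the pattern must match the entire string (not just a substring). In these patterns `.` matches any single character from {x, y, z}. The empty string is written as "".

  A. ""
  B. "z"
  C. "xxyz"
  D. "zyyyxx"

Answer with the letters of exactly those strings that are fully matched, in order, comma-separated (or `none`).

A, B, D

A → match
B → match
C → no match
D → match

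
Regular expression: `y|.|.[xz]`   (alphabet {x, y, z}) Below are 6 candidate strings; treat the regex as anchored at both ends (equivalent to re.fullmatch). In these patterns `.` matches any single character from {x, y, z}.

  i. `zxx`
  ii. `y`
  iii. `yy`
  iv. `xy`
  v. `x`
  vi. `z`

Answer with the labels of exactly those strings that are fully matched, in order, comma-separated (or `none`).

ii, v, vi

i → no match
ii → match
iii → no match
iv → no match
v → match
vi → match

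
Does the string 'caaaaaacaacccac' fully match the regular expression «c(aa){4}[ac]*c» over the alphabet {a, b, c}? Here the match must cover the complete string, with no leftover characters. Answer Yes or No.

No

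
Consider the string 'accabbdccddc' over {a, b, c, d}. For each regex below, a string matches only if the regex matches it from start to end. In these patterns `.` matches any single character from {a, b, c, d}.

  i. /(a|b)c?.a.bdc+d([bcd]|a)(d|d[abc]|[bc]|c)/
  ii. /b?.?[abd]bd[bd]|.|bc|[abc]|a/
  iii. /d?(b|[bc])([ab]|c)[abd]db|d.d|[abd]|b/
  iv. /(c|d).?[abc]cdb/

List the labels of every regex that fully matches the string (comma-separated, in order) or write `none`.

i → match
ii → no match
iii → no match
iv → no match — must end with 'cdb'

i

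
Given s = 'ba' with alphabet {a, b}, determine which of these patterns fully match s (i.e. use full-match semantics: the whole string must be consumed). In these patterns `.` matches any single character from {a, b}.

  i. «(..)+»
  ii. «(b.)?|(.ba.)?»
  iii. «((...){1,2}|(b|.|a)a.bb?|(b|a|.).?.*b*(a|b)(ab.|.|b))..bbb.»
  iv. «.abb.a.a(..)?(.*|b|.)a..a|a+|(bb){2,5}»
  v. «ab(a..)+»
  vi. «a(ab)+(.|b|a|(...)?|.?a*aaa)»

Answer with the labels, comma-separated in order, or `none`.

i, ii

i → match
ii → match
iii → no match
iv → no match
v → no match — must start with 'aba'
vi → no match — must start with 'aab'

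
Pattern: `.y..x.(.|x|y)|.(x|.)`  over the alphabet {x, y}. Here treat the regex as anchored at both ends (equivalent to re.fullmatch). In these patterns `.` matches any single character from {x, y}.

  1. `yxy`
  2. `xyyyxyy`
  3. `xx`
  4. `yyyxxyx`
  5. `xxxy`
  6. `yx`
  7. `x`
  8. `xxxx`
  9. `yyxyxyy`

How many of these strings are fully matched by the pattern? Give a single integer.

5

1 → no match
2 → match
3 → match
4 → match
5 → no match
6 → match
7 → no match
8 → no match
9 → match
Total matched: 5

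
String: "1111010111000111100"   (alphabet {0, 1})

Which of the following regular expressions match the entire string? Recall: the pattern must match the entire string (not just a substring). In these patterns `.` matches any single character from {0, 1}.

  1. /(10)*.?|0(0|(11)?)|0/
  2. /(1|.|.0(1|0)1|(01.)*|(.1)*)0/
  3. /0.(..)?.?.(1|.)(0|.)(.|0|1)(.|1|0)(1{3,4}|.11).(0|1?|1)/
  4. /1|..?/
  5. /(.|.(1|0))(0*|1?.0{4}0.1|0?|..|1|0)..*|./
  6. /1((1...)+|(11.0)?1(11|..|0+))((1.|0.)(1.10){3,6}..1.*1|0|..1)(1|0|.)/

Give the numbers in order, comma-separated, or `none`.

1 → no match
2 → no match
3 → no match — must start with "0"
4 → no match
5 → match
6 → match

5, 6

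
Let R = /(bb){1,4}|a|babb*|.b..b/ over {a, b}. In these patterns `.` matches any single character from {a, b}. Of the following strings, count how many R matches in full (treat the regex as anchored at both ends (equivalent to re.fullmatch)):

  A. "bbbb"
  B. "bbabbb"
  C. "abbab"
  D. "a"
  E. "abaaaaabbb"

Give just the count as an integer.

3

A → match
B → no match
C → match
D → match
E → no match
Total matched: 3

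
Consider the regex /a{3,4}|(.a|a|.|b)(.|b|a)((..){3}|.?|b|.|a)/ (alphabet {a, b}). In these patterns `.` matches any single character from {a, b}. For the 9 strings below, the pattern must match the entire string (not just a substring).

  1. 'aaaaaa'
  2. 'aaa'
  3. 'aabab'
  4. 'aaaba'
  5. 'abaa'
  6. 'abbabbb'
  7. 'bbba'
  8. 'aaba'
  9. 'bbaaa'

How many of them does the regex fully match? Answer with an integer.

2

1. 'aaaaaa' → no match
2. 'aaa' → match
3. 'aabab' → no match
4. 'aaaba' → no match
5. 'abaa' → no match
6. 'abbabbb' → no match
7. 'bbba' → no match
8. 'aaba' → match
9. 'bbaaa' → no match
Total matched: 2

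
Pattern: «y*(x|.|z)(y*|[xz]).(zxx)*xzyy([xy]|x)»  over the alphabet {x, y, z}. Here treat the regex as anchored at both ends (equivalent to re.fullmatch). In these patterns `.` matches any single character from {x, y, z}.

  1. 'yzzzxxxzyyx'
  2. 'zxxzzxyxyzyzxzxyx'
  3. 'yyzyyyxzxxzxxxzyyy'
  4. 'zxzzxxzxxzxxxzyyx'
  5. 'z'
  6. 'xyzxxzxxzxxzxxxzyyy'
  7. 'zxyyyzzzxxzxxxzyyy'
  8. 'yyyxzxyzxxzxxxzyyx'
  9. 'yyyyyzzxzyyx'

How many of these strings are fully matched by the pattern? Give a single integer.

5

1. 'yzzzxxxzyyx' → match
2 → no match
3 → match
4 → match
5. 'z' → no match
6 → match
7 → no match
8 → no match
9. 'yyyyyzzxzyyx' → match
Total matched: 5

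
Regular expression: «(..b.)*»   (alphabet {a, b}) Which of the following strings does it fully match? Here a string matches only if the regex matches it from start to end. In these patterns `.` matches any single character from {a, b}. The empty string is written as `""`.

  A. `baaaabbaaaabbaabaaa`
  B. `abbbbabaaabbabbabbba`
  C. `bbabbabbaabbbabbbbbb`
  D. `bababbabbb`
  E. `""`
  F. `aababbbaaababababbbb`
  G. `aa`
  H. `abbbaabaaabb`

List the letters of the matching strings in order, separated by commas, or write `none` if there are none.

B, E, F, H

A → no match
B → match
C → no match
D → no match
E → match
F → match
G → no match
H → match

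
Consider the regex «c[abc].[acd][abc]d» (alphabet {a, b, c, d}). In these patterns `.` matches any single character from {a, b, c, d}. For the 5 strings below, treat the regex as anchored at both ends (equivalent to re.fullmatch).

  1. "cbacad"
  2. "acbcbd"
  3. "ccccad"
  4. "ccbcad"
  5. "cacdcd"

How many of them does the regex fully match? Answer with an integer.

4

1 → match
2 → no match — must start with "c"
3 → match
4 → match
5 → match
Total matched: 4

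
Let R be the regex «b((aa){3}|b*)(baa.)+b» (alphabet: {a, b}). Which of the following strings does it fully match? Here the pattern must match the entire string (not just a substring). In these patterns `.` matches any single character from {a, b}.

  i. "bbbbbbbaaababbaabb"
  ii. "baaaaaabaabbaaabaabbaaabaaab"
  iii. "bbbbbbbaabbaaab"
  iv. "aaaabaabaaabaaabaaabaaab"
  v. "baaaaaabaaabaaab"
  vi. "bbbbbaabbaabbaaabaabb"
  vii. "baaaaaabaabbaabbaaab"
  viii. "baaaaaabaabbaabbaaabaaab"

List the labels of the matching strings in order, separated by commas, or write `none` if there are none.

ii, iii, v, vi, vii, viii

i → no match
ii → match
iii → match
iv → no match — must start with "b"
v → match
vi → match
vii → match
viii → match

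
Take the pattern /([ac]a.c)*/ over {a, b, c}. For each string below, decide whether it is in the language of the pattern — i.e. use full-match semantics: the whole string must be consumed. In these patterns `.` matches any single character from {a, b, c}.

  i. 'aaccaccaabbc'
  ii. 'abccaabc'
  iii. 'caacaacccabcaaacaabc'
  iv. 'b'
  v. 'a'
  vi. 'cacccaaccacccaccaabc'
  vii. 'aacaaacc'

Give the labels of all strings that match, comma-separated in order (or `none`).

iii, vi

i. 'aaccaccaabbc' → no match
ii. 'abccaabc' → no match
iii → match
iv. 'b' → no match
v. 'a' → no match
vi → match
vii. 'aacaaacc' → no match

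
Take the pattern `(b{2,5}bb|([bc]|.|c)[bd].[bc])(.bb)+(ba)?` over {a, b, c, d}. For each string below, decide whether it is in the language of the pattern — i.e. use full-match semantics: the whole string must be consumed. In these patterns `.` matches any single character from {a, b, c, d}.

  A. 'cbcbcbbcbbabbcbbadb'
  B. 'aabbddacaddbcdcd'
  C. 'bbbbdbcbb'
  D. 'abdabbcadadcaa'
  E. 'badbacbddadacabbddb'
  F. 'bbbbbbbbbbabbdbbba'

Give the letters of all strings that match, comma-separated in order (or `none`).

A → no match
B → no match
C → no match
D → no match
E → no match
F → match

F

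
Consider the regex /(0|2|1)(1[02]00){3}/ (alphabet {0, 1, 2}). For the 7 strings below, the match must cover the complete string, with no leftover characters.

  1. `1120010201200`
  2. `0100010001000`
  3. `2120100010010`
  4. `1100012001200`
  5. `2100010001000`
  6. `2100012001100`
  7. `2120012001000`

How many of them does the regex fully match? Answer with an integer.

1 → no match
2 → match
3 → no match — must end with `00`
4 → match
5 → match
6 → no match
7 → match
Total matched: 4

4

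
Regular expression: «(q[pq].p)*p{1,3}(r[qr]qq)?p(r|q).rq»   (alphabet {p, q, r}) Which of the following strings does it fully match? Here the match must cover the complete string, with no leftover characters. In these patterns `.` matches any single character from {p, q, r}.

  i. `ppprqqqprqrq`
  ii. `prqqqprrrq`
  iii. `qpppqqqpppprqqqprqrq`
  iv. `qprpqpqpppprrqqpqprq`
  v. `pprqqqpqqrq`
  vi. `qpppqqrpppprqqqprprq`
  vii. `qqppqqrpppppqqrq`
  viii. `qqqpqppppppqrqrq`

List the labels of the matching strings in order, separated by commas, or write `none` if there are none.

i, ii, iii, iv, v, vi, vii

i → match
ii → match
iii → match
iv → match
v → match
vi → match
vii → match
viii → no match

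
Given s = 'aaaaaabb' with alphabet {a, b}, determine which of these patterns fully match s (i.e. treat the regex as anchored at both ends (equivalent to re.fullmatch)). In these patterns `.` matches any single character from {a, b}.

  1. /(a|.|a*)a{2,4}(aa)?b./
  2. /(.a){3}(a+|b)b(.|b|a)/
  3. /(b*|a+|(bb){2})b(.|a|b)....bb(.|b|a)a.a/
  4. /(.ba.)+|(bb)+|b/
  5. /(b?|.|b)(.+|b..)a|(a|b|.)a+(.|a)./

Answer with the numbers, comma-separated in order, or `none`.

1 → match
2 → no match
3 → no match — must end with 'a'
4 → no match
5 → match

1, 5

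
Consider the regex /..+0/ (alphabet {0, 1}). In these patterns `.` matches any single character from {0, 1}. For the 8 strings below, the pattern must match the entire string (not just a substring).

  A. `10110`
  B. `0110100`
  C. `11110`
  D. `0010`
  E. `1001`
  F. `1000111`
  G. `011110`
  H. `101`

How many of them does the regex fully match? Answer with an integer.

5

A → match
B → match
C → match
D → match
E → no match — must end with `0`
F → no match — must end with `0`
G → match
H → no match — must end with `0`
Total matched: 5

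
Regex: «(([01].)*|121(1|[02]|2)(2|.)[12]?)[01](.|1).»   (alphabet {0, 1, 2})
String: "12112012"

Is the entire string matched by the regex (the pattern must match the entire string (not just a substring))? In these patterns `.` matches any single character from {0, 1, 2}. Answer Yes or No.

Yes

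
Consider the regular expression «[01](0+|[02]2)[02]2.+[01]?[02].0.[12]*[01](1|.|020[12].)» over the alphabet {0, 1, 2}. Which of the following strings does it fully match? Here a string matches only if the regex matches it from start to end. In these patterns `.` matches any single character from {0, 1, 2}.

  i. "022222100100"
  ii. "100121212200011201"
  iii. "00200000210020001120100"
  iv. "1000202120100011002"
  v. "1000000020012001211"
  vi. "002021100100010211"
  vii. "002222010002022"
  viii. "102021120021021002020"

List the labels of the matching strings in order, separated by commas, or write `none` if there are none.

v, vi, viii

i → no match
ii → no match
iii → no match
iv → no match
v → match
vi → match
vii → no match
viii → match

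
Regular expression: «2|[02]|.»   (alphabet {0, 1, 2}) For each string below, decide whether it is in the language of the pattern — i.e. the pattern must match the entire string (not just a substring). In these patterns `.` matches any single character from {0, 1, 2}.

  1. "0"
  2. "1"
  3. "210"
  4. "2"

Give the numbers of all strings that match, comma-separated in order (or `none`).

1 → match
2 → match
3 → no match
4 → match

1, 2, 4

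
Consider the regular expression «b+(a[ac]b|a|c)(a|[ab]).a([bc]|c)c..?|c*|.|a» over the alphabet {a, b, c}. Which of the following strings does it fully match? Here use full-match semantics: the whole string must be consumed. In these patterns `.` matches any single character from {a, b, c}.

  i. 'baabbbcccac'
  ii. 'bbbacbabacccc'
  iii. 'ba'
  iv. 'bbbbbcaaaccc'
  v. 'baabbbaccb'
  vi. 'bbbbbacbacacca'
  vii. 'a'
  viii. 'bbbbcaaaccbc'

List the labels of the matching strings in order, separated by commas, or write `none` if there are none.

ii, iv, v, vi, vii, viii

i → no match
ii → match
iii → no match
iv → match
v → match
vi → match
vii → match
viii → match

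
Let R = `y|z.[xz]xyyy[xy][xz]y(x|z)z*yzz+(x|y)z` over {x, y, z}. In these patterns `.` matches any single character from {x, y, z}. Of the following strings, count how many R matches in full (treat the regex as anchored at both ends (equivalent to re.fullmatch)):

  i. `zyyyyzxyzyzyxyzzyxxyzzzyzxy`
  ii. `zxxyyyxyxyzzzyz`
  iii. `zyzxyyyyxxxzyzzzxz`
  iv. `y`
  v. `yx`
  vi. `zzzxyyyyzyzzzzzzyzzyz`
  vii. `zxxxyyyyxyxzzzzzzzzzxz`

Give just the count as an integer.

2

i → no match
ii → no match
iii → no match
iv → match
v → no match
vi → match
vii → no match
Total matched: 2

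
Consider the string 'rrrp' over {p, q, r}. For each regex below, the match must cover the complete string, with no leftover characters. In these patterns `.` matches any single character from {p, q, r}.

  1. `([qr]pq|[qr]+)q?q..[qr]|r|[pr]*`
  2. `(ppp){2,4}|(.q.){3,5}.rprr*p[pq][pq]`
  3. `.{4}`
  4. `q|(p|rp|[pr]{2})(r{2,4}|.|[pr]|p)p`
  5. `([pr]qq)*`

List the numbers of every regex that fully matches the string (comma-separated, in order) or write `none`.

1, 3, 4

1 → match
2 → no match
3 → match
4 → match
5 → no match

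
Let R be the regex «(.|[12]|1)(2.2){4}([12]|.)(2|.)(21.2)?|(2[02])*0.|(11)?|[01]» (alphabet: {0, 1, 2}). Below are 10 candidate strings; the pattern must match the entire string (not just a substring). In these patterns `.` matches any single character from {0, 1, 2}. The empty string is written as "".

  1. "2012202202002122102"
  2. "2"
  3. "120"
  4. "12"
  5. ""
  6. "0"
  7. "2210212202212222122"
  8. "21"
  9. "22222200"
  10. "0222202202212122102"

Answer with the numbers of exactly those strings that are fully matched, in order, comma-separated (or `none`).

1 → no match
2. "2" → no match
3. "120" → no match
4. "12" → no match
5. "" → match
6. "0" → match
7 → no match
8. "21" → no match
9. "22222200" → match
10 → match

5, 6, 9, 10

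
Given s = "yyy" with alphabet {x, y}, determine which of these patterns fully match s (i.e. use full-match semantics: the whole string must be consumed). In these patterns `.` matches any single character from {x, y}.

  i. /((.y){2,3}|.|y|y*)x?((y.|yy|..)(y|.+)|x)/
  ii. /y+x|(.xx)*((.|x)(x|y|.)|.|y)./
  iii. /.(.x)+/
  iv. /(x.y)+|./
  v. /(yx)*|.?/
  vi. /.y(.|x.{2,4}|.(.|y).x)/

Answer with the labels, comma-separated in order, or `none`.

i, ii, vi

i → match
ii → match
iii → no match — must end with "x"
iv → no match
v → no match
vi → match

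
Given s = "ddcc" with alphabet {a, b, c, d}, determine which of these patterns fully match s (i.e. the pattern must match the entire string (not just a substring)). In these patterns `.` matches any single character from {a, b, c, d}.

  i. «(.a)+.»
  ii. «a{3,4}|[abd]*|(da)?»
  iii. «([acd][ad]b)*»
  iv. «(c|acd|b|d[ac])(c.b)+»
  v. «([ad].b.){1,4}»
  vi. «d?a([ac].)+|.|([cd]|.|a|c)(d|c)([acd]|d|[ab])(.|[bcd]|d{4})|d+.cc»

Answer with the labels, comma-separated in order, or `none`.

vi

i → no match
ii → no match
iii → no match
iv → no match — must end with "b"
v → no match
vi → match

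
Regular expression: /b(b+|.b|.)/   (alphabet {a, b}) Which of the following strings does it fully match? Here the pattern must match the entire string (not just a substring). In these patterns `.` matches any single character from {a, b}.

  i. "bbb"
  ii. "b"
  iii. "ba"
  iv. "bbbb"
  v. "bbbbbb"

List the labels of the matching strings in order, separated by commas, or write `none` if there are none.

i → match
ii → no match
iii → match
iv → match
v → match

i, iii, iv, v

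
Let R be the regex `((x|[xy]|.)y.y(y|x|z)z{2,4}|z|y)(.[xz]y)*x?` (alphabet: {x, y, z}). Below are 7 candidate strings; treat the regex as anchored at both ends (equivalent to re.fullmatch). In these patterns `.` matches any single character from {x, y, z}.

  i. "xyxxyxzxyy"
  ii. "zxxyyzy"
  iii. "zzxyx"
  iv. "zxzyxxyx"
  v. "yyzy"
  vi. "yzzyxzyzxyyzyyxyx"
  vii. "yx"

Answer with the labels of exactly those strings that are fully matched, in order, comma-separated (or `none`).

i → no match
ii → match
iii → match
iv → match
v → match
vi → match
vii → match

ii, iii, iv, v, vi, vii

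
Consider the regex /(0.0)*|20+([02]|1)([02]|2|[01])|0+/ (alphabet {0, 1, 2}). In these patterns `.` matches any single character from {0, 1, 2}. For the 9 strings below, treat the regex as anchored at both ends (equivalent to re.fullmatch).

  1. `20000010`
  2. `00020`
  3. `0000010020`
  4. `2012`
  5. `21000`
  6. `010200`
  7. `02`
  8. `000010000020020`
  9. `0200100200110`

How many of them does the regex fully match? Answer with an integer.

3

1 → match
2 → no match
3 → no match
4 → match
5 → no match
6 → no match
7 → no match
8 → match
9 → no match
Total matched: 3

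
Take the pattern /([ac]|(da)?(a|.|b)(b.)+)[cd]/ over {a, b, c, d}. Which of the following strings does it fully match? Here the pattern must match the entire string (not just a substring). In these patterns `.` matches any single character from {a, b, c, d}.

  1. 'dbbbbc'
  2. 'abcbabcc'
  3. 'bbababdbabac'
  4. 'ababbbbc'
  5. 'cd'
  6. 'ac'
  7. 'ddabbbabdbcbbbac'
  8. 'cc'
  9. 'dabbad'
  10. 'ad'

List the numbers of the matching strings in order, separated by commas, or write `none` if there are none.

1, 2, 3, 4, 5, 6, 8, 9, 10

1 → match
2 → match
3 → match
4 → match
5 → match
6 → match
7 → no match
8 → match
9 → match
10 → match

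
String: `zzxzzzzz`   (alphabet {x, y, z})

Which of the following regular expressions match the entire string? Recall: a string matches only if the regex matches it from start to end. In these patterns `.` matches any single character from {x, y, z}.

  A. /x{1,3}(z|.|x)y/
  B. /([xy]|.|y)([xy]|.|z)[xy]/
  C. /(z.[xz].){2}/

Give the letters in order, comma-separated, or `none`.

C

A → no match — must start with `x`
B → no match
C → match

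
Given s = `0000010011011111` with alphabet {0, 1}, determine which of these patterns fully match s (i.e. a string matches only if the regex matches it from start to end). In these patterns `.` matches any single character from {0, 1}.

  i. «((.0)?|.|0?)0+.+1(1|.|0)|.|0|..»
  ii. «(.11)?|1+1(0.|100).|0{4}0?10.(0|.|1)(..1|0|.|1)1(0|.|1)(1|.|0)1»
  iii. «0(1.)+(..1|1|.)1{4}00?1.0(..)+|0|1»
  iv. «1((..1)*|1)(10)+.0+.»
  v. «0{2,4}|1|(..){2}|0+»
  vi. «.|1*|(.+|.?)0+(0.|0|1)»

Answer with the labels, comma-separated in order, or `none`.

i → match
ii → match
iii → no match
iv → no match — must start with `1`
v → no match
vi → no match

i, ii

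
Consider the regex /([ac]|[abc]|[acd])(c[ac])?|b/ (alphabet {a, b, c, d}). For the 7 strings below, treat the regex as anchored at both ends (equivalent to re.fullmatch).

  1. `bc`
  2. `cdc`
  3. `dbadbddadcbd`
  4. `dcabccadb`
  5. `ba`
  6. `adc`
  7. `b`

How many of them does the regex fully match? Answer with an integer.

1

1 → no match
2 → no match
3 → no match
4 → no match
5 → no match
6 → no match
7 → match
Total matched: 1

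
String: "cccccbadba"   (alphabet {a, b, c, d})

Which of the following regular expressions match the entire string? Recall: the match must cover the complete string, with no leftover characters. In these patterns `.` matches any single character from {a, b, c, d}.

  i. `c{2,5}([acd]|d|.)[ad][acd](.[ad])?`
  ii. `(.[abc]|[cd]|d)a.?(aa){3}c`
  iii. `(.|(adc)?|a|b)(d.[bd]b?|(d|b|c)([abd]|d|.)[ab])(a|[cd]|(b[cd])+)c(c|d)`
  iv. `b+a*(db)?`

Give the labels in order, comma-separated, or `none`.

i

i → match
ii → no match — must end with "aac"
iii → no match
iv → no match — must start with "b"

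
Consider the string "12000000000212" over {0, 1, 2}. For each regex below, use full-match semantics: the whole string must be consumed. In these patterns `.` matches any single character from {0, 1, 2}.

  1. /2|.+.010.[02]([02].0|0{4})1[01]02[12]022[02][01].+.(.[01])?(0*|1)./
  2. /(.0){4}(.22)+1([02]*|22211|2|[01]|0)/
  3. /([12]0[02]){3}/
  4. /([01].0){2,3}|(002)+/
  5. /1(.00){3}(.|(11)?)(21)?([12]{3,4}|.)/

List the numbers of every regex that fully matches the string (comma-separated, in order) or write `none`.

5

1 → no match
2 → no match
3 → no match
4 → no match
5 → match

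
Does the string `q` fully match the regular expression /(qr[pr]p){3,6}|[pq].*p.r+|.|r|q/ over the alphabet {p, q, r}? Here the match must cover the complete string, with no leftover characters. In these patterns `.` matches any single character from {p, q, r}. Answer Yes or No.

Yes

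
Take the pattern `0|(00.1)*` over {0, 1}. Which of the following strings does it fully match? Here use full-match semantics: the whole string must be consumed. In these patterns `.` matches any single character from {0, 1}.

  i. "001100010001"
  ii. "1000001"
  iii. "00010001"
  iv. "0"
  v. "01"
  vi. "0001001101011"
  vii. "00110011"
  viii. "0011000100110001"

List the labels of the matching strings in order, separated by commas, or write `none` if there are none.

i → match
ii → no match
iii → match
iv → match
v → no match
vi → no match
vii → match
viii → match

i, iii, iv, vii, viii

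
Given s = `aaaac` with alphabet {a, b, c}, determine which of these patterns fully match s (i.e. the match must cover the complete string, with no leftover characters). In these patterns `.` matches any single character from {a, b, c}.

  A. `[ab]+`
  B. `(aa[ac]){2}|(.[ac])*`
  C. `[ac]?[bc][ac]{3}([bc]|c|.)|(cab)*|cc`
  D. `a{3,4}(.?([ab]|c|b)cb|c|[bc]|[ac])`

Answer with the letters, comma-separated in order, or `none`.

D

A → no match
B → no match
C → no match
D → match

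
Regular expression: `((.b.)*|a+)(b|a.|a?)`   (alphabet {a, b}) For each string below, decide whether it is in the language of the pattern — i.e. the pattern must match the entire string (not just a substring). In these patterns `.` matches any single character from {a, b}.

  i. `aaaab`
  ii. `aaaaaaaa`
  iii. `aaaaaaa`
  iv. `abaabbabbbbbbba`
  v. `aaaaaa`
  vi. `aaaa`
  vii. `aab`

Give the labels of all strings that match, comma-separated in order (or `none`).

i, ii, iii, iv, v, vi, vii

i → match
ii → match
iii → match
iv → match
v → match
vi → match
vii → match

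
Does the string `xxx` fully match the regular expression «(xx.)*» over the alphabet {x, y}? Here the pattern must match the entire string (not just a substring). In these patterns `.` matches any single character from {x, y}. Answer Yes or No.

Yes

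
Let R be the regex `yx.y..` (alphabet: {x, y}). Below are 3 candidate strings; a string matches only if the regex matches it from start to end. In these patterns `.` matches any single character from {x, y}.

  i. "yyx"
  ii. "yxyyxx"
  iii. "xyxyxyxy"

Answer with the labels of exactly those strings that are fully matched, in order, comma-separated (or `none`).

i → no match — must start with "yx"
ii → match
iii → no match — must start with "yx"

ii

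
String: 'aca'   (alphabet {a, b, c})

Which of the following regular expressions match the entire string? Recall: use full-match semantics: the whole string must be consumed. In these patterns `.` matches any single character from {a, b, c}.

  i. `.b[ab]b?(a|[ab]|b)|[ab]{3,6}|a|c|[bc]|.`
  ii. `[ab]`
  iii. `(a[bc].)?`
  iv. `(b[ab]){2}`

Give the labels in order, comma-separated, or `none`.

iii

i → no match
ii → no match
iii → match
iv → no match — must start with 'b'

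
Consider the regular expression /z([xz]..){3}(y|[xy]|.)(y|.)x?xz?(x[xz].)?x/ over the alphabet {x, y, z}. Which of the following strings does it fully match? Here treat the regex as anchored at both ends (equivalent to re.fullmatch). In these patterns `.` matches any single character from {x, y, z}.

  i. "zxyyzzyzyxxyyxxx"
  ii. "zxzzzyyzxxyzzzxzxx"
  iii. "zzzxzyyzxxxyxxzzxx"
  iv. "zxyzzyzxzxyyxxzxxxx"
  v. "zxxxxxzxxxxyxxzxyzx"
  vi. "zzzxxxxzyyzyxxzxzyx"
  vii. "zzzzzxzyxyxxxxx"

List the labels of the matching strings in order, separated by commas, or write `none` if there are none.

iv, vi

i → no match
ii → no match
iii → no match
iv → match
v → no match
vi → match
vii → no match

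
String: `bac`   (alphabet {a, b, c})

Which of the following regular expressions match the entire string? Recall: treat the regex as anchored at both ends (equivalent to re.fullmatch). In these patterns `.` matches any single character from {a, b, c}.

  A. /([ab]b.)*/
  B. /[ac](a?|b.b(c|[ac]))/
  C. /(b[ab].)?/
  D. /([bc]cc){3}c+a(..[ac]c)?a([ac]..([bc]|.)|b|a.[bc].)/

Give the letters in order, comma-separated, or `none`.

C

A → no match
B → no match
C → match
D → no match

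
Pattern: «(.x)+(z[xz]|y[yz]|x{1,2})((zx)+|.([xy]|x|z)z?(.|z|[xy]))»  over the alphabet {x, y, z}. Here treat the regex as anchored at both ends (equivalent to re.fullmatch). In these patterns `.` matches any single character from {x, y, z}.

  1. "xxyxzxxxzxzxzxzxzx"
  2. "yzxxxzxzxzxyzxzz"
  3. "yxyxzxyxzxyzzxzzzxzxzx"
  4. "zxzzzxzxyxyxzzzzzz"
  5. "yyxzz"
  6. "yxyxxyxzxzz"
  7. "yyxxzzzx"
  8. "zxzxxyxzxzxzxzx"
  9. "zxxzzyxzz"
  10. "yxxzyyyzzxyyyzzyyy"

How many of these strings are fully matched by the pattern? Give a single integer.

1

1 → match
2 → no match
3 → no match
4 → no match
5. "yyxzz" → no match
6. "yxyxxyxzxzz" → no match
7. "yyxxzzzx" → no match
8 → no match
9. "zxxzzyxzz" → no match
10 → no match
Total matched: 1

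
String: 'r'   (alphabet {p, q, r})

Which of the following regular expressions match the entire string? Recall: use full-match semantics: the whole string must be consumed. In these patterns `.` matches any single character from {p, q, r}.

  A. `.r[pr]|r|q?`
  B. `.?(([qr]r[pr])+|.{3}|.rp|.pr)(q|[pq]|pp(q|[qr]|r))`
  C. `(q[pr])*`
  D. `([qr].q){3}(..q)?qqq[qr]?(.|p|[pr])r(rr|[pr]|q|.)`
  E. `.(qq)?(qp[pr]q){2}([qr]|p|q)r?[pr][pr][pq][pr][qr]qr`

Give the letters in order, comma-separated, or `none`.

A → match
B → no match
C → no match
D → no match
E → no match — must end with 'qr'

A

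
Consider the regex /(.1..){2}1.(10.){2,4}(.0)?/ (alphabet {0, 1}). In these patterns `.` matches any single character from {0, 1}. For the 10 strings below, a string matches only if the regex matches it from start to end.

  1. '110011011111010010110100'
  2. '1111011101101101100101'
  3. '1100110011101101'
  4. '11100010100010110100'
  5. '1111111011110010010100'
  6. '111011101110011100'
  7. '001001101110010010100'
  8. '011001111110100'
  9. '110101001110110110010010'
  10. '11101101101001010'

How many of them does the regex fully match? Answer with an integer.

2

1 → no match
2 → no match
3 → match
4 → no match
5 → no match
6 → no match
7 → no match
8 → no match
9 → match
10 → no match
Total matched: 2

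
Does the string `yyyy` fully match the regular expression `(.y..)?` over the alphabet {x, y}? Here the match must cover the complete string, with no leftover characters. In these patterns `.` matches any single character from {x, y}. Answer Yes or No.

Yes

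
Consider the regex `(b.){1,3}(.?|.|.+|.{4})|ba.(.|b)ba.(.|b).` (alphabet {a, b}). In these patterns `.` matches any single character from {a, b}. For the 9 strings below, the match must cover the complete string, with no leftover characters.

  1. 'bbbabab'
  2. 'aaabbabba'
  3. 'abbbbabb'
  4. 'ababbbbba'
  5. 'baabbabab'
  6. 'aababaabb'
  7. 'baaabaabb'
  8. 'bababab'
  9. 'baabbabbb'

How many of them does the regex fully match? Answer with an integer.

5

1 → match
2 → no match
3 → no match
4 → no match
5 → match
6 → no match
7 → match
8 → match
9 → match
Total matched: 5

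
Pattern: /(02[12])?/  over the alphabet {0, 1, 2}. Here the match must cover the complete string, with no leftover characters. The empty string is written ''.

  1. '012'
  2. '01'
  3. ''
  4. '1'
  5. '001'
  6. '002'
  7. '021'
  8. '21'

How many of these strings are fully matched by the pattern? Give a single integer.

2

1. '012' → no match
2. '01' → no match
3. '' → match
4. '1' → no match
5. '001' → no match
6. '002' → no match
7. '021' → match
8. '21' → no match
Total matched: 2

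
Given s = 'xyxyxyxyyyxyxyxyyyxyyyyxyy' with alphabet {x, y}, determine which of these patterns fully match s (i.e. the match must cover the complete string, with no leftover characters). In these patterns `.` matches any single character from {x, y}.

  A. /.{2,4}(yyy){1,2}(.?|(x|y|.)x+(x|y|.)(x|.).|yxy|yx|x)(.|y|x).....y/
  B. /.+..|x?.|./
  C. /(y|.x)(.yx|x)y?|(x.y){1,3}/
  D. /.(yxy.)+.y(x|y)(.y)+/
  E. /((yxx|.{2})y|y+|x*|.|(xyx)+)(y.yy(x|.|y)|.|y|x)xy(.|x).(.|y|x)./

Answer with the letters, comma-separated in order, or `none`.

B, D

A → no match
B → match
C → no match
D → match
E → no match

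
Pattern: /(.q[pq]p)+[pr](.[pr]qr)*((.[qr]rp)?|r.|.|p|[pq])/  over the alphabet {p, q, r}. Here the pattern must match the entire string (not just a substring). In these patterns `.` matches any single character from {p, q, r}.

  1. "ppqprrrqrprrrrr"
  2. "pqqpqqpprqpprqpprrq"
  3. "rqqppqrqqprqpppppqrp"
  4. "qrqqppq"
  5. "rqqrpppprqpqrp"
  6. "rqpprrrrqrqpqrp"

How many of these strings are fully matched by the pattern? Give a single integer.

1 → no match
2 → match
3 → no match
4. "qrqqppq" → no match
5 → no match
6 → no match
Total matched: 1

1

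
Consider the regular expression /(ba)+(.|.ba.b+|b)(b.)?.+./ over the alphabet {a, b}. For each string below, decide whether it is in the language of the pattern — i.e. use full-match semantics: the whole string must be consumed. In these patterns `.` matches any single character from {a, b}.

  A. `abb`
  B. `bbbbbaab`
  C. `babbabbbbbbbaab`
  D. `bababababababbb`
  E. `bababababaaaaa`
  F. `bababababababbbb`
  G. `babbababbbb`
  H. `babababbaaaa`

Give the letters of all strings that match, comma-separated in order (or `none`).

A → no match — must start with `ba`
B → no match — must start with `ba`
C → match
D → match
E → match
F → match
G → match
H → match

C, D, E, F, G, H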